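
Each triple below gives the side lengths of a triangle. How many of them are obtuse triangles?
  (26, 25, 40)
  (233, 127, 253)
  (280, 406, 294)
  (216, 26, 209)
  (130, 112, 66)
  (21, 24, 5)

(26,25,40): 25²+26² = 1301 < 1600 = 40² → obtuse
(233,127,253): 127²+233² = 70418 > 64009 = 253² → acute
(280,406,294): 280²+294² = 164836 = 406² → right
(216,26,209): 26²+209² = 44357 < 46656 = 216² → obtuse
(130,112,66): 66²+112² = 16900 = 130² → right
(21,24,5): 5²+21² = 466 < 576 = 24² → obtuse
3 of the 6 are obtuse.

3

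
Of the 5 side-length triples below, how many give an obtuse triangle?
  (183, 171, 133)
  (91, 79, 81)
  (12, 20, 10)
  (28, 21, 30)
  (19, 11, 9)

2

(183,171,133): 133²+171² = 46930 > 33489 = 183² → acute
(91,79,81): 79²+81² = 12802 > 8281 = 91² → acute
(12,20,10): 10²+12² = 244 < 400 = 20² → obtuse
(28,21,30): 21²+28² = 1225 > 900 = 30² → acute
(19,11,9): 9²+11² = 202 < 361 = 19² → obtuse
2 of the 5 are obtuse.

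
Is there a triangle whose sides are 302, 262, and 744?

The longest side is 744, but the other two sum to only 564.
564 < 744, so the triangle inequality fails.

No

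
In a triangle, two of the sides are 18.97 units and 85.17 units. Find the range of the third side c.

66.20 < c < 104.14

By the triangle inequality, c must be less than 18.97 + 85.17 = 104.14 and greater than |18.97 − 85.17| = 66.20.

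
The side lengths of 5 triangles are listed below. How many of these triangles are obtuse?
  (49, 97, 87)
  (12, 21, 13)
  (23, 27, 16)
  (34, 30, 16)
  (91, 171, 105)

2

(49,97,87): 49²+87² = 9970 > 9409 = 97² → acute
(12,21,13): 12²+13² = 313 < 441 = 21² → obtuse
(23,27,16): 16²+23² = 785 > 729 = 27² → acute
(34,30,16): 16²+30² = 1156 = 34² → right
(91,171,105): 91²+105² = 19306 < 29241 = 171² → obtuse
2 of the 5 are obtuse.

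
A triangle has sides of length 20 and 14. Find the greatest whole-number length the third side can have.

The third side must be strictly less than 20 + 14 = 34.
The largest integer below 34 is 33.

33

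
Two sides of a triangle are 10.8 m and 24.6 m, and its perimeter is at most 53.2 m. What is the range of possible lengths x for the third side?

Triangle inequality alone gives 13.8 < x < 35.4.
The perimeter condition gives x ≤ 53.2 − 10.8 − 24.6 = 17.8.
Intersecting the two: 13.8 < x ≤ 17.8.

13.8 < x ≤ 17.8 m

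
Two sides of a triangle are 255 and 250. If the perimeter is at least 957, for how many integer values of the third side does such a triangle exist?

53

Triangle inequality: 5 < x < 505. Perimeter ≥ 957 gives x ≥ 957 − 255 − 250 = 452.
So 452 ≤ x < 505; integers 452 through 504: 53 values.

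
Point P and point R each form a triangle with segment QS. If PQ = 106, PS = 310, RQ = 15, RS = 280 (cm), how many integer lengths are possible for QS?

From triangle PQS: 204 < QS < 416.
From triangle RQS: 265 < QS < 295.
Intersection: 265 < QS < 295, so integers 266 through 294: 29 values.

29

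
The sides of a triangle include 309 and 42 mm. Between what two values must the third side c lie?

By the triangle inequality, c must be less than 309 + 42 = 351 and greater than |309 − 42| = 267.

267 < c < 351 (mm)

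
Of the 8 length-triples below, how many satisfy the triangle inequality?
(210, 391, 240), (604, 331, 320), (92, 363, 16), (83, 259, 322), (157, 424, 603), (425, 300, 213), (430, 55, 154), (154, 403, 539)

5

(210,240,391): 210+240 > 391 → valid
(320,331,604): 320+331 > 604 → valid
(16,92,363): 16+92 ≤ 363 → not valid
(83,259,322): 83+259 > 322 → valid
(157,424,603): 157+424 ≤ 603 → not valid
(213,300,425): 213+300 > 425 → valid
(55,154,430): 55+154 ≤ 430 → not valid
(154,403,539): 154+403 > 539 → valid
5 of the 8 triples form a triangle.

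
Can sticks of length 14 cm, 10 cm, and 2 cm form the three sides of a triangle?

The longest side is 14, but the other two sum to only 12.
12 < 14, so the triangle inequality fails.

No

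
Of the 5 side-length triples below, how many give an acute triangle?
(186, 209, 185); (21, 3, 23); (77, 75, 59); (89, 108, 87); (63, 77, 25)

3

(186,209,185): 185²+186² = 68821 > 43681 = 209² → acute
(21,3,23): 3²+21² = 450 < 529 = 23² → obtuse
(77,75,59): 59²+75² = 9106 > 5929 = 77² → acute
(89,108,87): 87²+89² = 15490 > 11664 = 108² → acute
(63,77,25): 25²+63² = 4594 < 5929 = 77² → obtuse
3 of the 5 are acute.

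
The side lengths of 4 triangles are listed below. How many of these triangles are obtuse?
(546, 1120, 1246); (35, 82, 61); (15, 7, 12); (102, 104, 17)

3

(546,1120,1246): 546²+1120² = 1552516 = 1246² → right
(35,82,61): 35²+61² = 4946 < 6724 = 82² → obtuse
(15,7,12): 7²+12² = 193 < 225 = 15² → obtuse
(102,104,17): 17²+102² = 10693 < 10816 = 104² → obtuse
3 of the 4 are obtuse.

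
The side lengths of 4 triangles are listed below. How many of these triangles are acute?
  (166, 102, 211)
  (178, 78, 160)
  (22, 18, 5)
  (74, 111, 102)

1

(166,102,211): 102²+166² = 37960 < 44521 = 211² → obtuse
(178,78,160): 78²+160² = 31684 = 178² → right
(22,18,5): 5²+18² = 349 < 484 = 22² → obtuse
(74,111,102): 74²+102² = 15880 > 12321 = 111² → acute
1 of the 4 is acute.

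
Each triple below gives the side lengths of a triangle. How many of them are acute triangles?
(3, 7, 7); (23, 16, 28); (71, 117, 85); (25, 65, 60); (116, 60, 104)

3

(3,7,7): 3²+7² = 58 > 49 = 7² → acute
(23,16,28): 16²+23² = 785 > 784 = 28² → acute
(71,117,85): 71²+85² = 12266 < 13689 = 117² → obtuse
(25,65,60): 25²+60² = 4225 = 65² → right
(116,60,104): 60²+104² = 14416 > 13456 = 116² → acute
3 of the 5 are acute.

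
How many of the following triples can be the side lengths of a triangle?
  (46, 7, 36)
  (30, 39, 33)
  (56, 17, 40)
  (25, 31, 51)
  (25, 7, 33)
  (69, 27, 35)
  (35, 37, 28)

(7,36,46): 7+36 ≤ 46 → not valid
(30,33,39): 30+33 > 39 → valid
(17,40,56): 17+40 > 56 → valid
(25,31,51): 25+31 > 51 → valid
(7,25,33): 7+25 ≤ 33 → not valid
(27,35,69): 27+35 ≤ 69 → not valid
(28,35,37): 28+35 > 37 → valid
4 of the 7 triples form a triangle.

4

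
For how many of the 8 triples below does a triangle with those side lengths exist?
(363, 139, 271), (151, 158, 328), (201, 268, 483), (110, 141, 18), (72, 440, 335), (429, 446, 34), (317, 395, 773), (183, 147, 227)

(139,271,363): 139+271 > 363 → valid
(151,158,328): 151+158 ≤ 328 → not valid
(201,268,483): 201+268 ≤ 483 → not valid
(18,110,141): 18+110 ≤ 141 → not valid
(72,335,440): 72+335 ≤ 440 → not valid
(34,429,446): 34+429 > 446 → valid
(317,395,773): 317+395 ≤ 773 → not valid
(147,183,227): 147+183 > 227 → valid
3 of the 8 triples form a triangle.

3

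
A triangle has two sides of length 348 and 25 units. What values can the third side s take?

323 < s < 373

By the triangle inequality, s must be less than 348 + 25 = 373 and greater than |348 − 25| = 323.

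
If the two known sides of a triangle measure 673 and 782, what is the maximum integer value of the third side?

1454

The third side must be strictly less than 673 + 782 = 1455.
The largest integer below 1455 is 1454.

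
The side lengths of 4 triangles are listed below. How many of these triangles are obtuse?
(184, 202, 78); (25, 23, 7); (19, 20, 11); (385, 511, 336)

2

(184,202,78): 78²+184² = 39940 < 40804 = 202² → obtuse
(25,23,7): 7²+23² = 578 < 625 = 25² → obtuse
(19,20,11): 11²+19² = 482 > 400 = 20² → acute
(385,511,336): 336²+385² = 261121 = 511² → right
2 of the 4 are obtuse.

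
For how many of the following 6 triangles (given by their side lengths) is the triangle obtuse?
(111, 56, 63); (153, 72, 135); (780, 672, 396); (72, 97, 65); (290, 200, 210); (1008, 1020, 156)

1

(111,56,63): 56²+63² = 7105 < 12321 = 111² → obtuse
(153,72,135): 72²+135² = 23409 = 153² → right
(780,672,396): 396²+672² = 608400 = 780² → right
(72,97,65): 65²+72² = 9409 = 97² → right
(290,200,210): 200²+210² = 84100 = 290² → right
(1008,1020,156): 156²+1008² = 1040400 = 1020² → right
1 of the 6 is obtuse.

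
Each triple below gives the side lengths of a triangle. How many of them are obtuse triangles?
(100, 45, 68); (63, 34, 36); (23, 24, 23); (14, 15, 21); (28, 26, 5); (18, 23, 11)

5

(100,45,68): 45²+68² = 6649 < 10000 = 100² → obtuse
(63,34,36): 34²+36² = 2452 < 3969 = 63² → obtuse
(23,24,23): 23²+23² = 1058 > 576 = 24² → acute
(14,15,21): 14²+15² = 421 < 441 = 21² → obtuse
(28,26,5): 5²+26² = 701 < 784 = 28² → obtuse
(18,23,11): 11²+18² = 445 < 529 = 23² → obtuse
5 of the 6 are obtuse.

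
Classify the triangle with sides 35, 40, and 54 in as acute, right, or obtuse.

Compare the square of the longest side to the sum of squares of the other two: 35² + 40² = 2825 < 2916 = 54².

obtuse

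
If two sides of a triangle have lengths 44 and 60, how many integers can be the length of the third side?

87

The third side lies in the open interval (16, 104).
Integers from 17 to 103 inclusive: 103 − 17 + 1 = 87.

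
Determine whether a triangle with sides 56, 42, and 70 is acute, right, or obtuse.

Compare the square of the longest side to the sum of squares of the other two: 42² + 56² = 4900 = 70².

right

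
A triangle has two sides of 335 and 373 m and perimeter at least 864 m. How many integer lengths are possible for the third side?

Triangle inequality: 38 < x < 708. Perimeter ≥ 864 gives x ≥ 864 − 335 − 373 = 156.
So 156 ≤ x < 708; integers 156 through 707: 552 values.

552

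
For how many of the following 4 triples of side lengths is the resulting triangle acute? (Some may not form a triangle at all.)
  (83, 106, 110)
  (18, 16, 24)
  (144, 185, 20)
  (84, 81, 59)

(83,106,110): 83²+106² = 18125 > 12100 = 110² → acute
(18,16,24): 16²+18² = 580 > 576 = 24² → acute
(144,185,20): 20+144 ≤ 185, not a triangle
(84,81,59): 59²+81² = 10042 > 7056 = 84² → acute
3 of the 4 are acute.

3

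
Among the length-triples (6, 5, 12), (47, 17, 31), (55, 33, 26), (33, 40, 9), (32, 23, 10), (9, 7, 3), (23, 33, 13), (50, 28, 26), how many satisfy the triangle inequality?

(5,6,12): 5+6 ≤ 12 → not valid
(17,31,47): 17+31 > 47 → valid
(26,33,55): 26+33 > 55 → valid
(9,33,40): 9+33 > 40 → valid
(10,23,32): 10+23 > 32 → valid
(3,7,9): 3+7 > 9 → valid
(13,23,33): 13+23 > 33 → valid
(26,28,50): 26+28 > 50 → valid
7 of the 8 triples form a triangle.

7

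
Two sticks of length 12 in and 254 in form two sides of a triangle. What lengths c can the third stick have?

242 < c < 266 (in)

By the triangle inequality, c must be less than 12 + 254 = 266 and greater than |12 − 254| = 242.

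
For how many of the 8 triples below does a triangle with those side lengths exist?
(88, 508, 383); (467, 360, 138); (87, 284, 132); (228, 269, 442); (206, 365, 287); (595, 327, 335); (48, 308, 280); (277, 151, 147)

(88,383,508): 88+383 ≤ 508 → not valid
(138,360,467): 138+360 > 467 → valid
(87,132,284): 87+132 ≤ 284 → not valid
(228,269,442): 228+269 > 442 → valid
(206,287,365): 206+287 > 365 → valid
(327,335,595): 327+335 > 595 → valid
(48,280,308): 48+280 > 308 → valid
(147,151,277): 147+151 > 277 → valid
6 of the 8 triples form a triangle.

6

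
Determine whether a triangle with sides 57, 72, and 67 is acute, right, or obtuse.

Compare the square of the longest side to the sum of squares of the other two: 57² + 67² = 7738 > 5184 = 72².

acute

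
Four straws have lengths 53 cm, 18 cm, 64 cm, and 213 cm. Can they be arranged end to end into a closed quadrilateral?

No

For a quadrilateral, each side must be shorter than the sum of the others.
Here the longest side is 213, but the remaining 3 sides sum to only 135.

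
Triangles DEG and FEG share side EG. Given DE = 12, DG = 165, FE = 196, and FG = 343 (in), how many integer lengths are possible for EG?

23

From triangle DEG: 153 < EG < 177.
From triangle FEG: 147 < EG < 539.
Intersection: 153 < EG < 177, so integers 154 through 176: 23 values.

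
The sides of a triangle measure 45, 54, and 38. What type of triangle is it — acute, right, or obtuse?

Compare the square of the longest side to the sum of squares of the other two: 38² + 45² = 3469 > 2916 = 54².

acute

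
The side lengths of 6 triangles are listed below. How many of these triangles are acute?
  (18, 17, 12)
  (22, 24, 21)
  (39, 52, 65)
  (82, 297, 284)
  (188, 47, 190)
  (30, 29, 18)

4

(18,17,12): 12²+17² = 433 > 324 = 18² → acute
(22,24,21): 21²+22² = 925 > 576 = 24² → acute
(39,52,65): 39²+52² = 4225 = 65² → right
(82,297,284): 82²+284² = 87380 < 88209 = 297² → obtuse
(188,47,190): 47²+188² = 37553 > 36100 = 190² → acute
(30,29,18): 18²+29² = 1165 > 900 = 30² → acute
4 of the 6 are acute.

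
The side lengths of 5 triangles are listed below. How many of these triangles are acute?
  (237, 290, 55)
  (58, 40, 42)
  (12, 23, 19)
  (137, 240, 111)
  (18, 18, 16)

(237,290,55): 55²+237² = 59194 < 84100 = 290² → obtuse
(58,40,42): 40²+42² = 3364 = 58² → right
(12,23,19): 12²+19² = 505 < 529 = 23² → obtuse
(137,240,111): 111²+137² = 31090 < 57600 = 240² → obtuse
(18,18,16): 16²+18² = 580 > 324 = 18² → acute
1 of the 5 is acute.

1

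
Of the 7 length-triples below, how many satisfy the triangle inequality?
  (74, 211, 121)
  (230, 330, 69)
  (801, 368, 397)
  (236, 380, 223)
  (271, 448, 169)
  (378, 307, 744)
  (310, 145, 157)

(74,121,211): 74+121 ≤ 211 → not valid
(69,230,330): 69+230 ≤ 330 → not valid
(368,397,801): 368+397 ≤ 801 → not valid
(223,236,380): 223+236 > 380 → valid
(169,271,448): 169+271 ≤ 448 → not valid
(307,378,744): 307+378 ≤ 744 → not valid
(145,157,310): 145+157 ≤ 310 → not valid
1 of the 7 triples forms a triangle.

1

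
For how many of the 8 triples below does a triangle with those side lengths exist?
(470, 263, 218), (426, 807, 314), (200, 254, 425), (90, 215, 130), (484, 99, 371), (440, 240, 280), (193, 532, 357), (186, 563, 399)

(218,263,470): 218+263 > 470 → valid
(314,426,807): 314+426 ≤ 807 → not valid
(200,254,425): 200+254 > 425 → valid
(90,130,215): 90+130 > 215 → valid
(99,371,484): 99+371 ≤ 484 → not valid
(240,280,440): 240+280 > 440 → valid
(193,357,532): 193+357 > 532 → valid
(186,399,563): 186+399 > 563 → valid
6 of the 8 triples form a triangle.

6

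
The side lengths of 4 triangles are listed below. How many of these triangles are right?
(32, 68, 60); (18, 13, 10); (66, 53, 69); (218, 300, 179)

(32,68,60): 32²+60² = 4624 = 68² → right
(18,13,10): 10²+13² = 269 < 324 = 18² → obtuse
(66,53,69): 53²+66² = 7165 > 4761 = 69² → acute
(218,300,179): 179²+218² = 79565 < 90000 = 300² → obtuse
1 of the 4 is right.

1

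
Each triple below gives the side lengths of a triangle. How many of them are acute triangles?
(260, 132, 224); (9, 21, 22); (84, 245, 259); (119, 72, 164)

(260,132,224): 132²+224² = 67600 = 260² → right
(9,21,22): 9²+21² = 522 > 484 = 22² → acute
(84,245,259): 84²+245² = 67081 = 259² → right
(119,72,164): 72²+119² = 19345 < 26896 = 164² → obtuse
1 of the 4 is acute.

1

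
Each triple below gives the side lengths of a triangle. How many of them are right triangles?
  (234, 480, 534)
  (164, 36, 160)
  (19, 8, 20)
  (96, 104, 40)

(234,480,534): 234²+480² = 285156 = 534² → right
(164,36,160): 36²+160² = 26896 = 164² → right
(19,8,20): 8²+19² = 425 > 400 = 20² → acute
(96,104,40): 40²+96² = 10816 = 104² → right
3 of the 4 are right.

3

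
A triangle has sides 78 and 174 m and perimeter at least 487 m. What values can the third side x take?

Triangle inequality alone gives 96 < x < 252.
The perimeter condition gives x ≥ 487 − 78 − 174 = 235.
Intersecting the two: 235 ≤ x < 252.

235 ≤ x < 252 m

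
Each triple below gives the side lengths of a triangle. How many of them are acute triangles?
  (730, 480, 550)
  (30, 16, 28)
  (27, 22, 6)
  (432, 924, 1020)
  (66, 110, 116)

(730,480,550): 480²+550² = 532900 = 730² → right
(30,16,28): 16²+28² = 1040 > 900 = 30² → acute
(27,22,6): 6²+22² = 520 < 729 = 27² → obtuse
(432,924,1020): 432²+924² = 1040400 = 1020² → right
(66,110,116): 66²+110² = 16456 > 13456 = 116² → acute
2 of the 5 are acute.

2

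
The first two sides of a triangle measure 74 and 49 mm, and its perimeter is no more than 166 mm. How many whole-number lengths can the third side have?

18

Triangle inequality: 25 < x < 123. Perimeter ≤ 166 gives x ≤ 166 − 74 − 49 = 43.
So 25 < x ≤ 43; integers 26 through 43: 18 values.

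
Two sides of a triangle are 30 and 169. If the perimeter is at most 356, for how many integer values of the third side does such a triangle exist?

Triangle inequality: 139 < x < 199. Perimeter ≤ 356 gives x ≤ 356 − 30 − 169 = 157.
So 139 < x ≤ 157; integers 140 through 157: 18 values.

18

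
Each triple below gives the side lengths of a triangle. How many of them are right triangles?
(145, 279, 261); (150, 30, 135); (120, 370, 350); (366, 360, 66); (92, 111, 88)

2

(145,279,261): 145²+261² = 89146 > 77841 = 279² → acute
(150,30,135): 30²+135² = 19125 < 22500 = 150² → obtuse
(120,370,350): 120²+350² = 136900 = 370² → right
(366,360,66): 66²+360² = 133956 = 366² → right
(92,111,88): 88²+92² = 16208 > 12321 = 111² → acute
2 of the 5 are right.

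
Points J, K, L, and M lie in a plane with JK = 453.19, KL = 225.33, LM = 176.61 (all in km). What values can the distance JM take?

The maximum is all hops collinear in one direction: 453.19 + 225.33 + 176.61 = 855.13.
The longest hop is 453.19; the others sum to 401.94. Folding the others back against it leaves at least 453.19 − 401.94 = 51.25.

51.25 ≤ JM ≤ 855.13 km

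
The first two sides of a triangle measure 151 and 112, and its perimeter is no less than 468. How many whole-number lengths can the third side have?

Triangle inequality: 39 < x < 263. Perimeter ≥ 468 gives x ≥ 468 − 151 − 112 = 205.
So 205 ≤ x < 263; integers 205 through 262: 58 values.

58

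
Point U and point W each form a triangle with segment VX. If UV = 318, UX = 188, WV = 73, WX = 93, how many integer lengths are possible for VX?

From triangle UVX: 130 < VX < 506.
From triangle WVX: 20 < VX < 166.
Intersection: 130 < VX < 166, so integers 131 through 165: 35 values.

35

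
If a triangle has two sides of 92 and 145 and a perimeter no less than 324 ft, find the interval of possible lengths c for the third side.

87 ≤ c < 237 ft

Triangle inequality alone gives 53 < c < 237.
The perimeter condition gives c ≥ 324 − 92 − 145 = 87.
Intersecting the two: 87 ≤ c < 237.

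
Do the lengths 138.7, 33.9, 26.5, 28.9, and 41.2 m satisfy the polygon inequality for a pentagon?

For a pentagon, each side must be shorter than the sum of the others.
Here the longest side is 138.7, but the remaining 4 sides sum to only 130.5.

No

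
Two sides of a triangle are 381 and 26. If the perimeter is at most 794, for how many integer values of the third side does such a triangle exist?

32

Triangle inequality: 355 < x < 407. Perimeter ≤ 794 gives x ≤ 794 − 381 − 26 = 387.
So 355 < x ≤ 387; integers 356 through 387: 32 values.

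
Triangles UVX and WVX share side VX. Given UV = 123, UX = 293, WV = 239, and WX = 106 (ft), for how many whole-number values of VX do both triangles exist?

174

From triangle UVX: 170 < VX < 416.
From triangle WVX: 133 < VX < 345.
Intersection: 170 < VX < 345, so integers 171 through 344: 174 values.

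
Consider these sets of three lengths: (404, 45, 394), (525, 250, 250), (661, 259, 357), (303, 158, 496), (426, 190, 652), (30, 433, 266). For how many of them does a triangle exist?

1

(45,394,404): 45+394 > 404 → valid
(250,250,525): 250+250 ≤ 525 → not valid
(259,357,661): 259+357 ≤ 661 → not valid
(158,303,496): 158+303 ≤ 496 → not valid
(190,426,652): 190+426 ≤ 652 → not valid
(30,266,433): 30+266 ≤ 433 → not valid
1 of the 6 triples forms a triangle.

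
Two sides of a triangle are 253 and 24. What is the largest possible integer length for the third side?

The third side must be strictly less than 253 + 24 = 277.
The largest integer below 277 is 276.

276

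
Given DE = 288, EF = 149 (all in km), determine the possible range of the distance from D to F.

139 ≤ DF ≤ 437 km

By the triangle inequality, |288 − 149| ≤ DF ≤ 288 + 149.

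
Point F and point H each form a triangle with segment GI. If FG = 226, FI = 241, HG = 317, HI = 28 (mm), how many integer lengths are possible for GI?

55

From triangle FGI: 15 < GI < 467.
From triangle HGI: 289 < GI < 345.
Intersection: 289 < GI < 345, so integers 290 through 344: 55 values.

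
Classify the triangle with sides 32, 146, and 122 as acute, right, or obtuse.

Compare the square of the longest side to the sum of squares of the other two: 32² + 122² = 15908 < 21316 = 146².

obtuse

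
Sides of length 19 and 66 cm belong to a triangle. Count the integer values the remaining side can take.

37

The third side lies in the open interval (47, 85).
Integers from 48 to 84 inclusive: 84 − 48 + 1 = 37.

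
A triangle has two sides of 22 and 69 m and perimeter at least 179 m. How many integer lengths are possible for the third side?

Triangle inequality: 47 < x < 91. Perimeter ≥ 179 gives x ≥ 179 − 22 − 69 = 88.
So 88 ≤ x < 91; integers 88 through 90: 3 values.

3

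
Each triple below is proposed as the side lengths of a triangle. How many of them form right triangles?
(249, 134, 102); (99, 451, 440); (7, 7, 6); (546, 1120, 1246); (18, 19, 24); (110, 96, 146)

(249,134,102): 102+134 ≤ 249, not a triangle
(99,451,440): 99²+440² = 203401 = 451² → right
(7,7,6): 6²+7² = 85 > 49 = 7² → acute
(546,1120,1246): 546²+1120² = 1552516 = 1246² → right
(18,19,24): 18²+19² = 685 > 576 = 24² → acute
(110,96,146): 96²+110² = 21316 = 146² → right
3 of the 6 are right.

3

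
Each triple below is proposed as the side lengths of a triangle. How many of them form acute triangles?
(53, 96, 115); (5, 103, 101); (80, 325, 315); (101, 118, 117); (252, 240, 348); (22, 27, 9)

(53,96,115): 53²+96² = 12025 < 13225 = 115² → obtuse
(5,103,101): 5²+101² = 10226 < 10609 = 103² → obtuse
(80,325,315): 80²+315² = 105625 = 325² → right
(101,118,117): 101²+117² = 23890 > 13924 = 118² → acute
(252,240,348): 240²+252² = 121104 = 348² → right
(22,27,9): 9²+22² = 565 < 729 = 27² → obtuse
1 of the 6 is acute.

1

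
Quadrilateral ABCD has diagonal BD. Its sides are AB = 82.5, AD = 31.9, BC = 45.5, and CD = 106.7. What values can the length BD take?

61.2 < BD < 114.4

From triangle ABD: |82.5 − 31.9| < BD < 82.5 + 31.9, i.e. 50.6 < BD < 114.4.
From triangle CBD: 61.2 < BD < 152.2.
Both must hold, so BD lies in the intersection.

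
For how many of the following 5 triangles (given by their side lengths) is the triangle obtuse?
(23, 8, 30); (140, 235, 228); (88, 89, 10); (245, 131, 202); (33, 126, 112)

4

(23,8,30): 8²+23² = 593 < 900 = 30² → obtuse
(140,235,228): 140²+228² = 71584 > 55225 = 235² → acute
(88,89,10): 10²+88² = 7844 < 7921 = 89² → obtuse
(245,131,202): 131²+202² = 57965 < 60025 = 245² → obtuse
(33,126,112): 33²+112² = 13633 < 15876 = 126² → obtuse
4 of the 5 are obtuse.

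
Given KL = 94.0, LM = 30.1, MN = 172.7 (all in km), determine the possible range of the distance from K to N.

48.6 ≤ KN ≤ 296.8 km

The maximum is all hops collinear in one direction: 94.0 + 30.1 + 172.7 = 296.8.
The longest hop is 172.7; the others sum to 124.1. Folding the others back against it leaves at least 172.7 − 124.1 = 48.6.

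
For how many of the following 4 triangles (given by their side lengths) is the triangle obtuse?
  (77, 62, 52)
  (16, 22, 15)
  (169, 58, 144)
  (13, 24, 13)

3

(77,62,52): 52²+62² = 6548 > 5929 = 77² → acute
(16,22,15): 15²+16² = 481 < 484 = 22² → obtuse
(169,58,144): 58²+144² = 24100 < 28561 = 169² → obtuse
(13,24,13): 13²+13² = 338 < 576 = 24² → obtuse
3 of the 4 are obtuse.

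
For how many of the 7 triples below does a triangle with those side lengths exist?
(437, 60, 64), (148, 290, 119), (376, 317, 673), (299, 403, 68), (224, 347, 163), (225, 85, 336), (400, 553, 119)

(60,64,437): 60+64 ≤ 437 → not valid
(119,148,290): 119+148 ≤ 290 → not valid
(317,376,673): 317+376 > 673 → valid
(68,299,403): 68+299 ≤ 403 → not valid
(163,224,347): 163+224 > 347 → valid
(85,225,336): 85+225 ≤ 336 → not valid
(119,400,553): 119+400 ≤ 553 → not valid
2 of the 7 triples form a triangle.

2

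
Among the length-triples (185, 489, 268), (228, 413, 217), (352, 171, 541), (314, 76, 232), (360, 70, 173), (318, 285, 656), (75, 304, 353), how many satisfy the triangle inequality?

2

(185,268,489): 185+268 ≤ 489 → not valid
(217,228,413): 217+228 > 413 → valid
(171,352,541): 171+352 ≤ 541 → not valid
(76,232,314): 76+232 ≤ 314 → not valid
(70,173,360): 70+173 ≤ 360 → not valid
(285,318,656): 285+318 ≤ 656 → not valid
(75,304,353): 75+304 > 353 → valid
2 of the 7 triples form a triangle.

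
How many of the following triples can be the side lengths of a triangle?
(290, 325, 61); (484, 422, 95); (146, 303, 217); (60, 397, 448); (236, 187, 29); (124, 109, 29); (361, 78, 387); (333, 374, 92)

7

(61,290,325): 61+290 > 325 → valid
(95,422,484): 95+422 > 484 → valid
(146,217,303): 146+217 > 303 → valid
(60,397,448): 60+397 > 448 → valid
(29,187,236): 29+187 ≤ 236 → not valid
(29,109,124): 29+109 > 124 → valid
(78,361,387): 78+361 > 387 → valid
(92,333,374): 92+333 > 374 → valid
7 of the 8 triples form a triangle.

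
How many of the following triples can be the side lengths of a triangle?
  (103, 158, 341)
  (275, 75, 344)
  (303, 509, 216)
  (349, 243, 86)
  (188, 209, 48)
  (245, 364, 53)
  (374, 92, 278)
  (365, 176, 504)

(103,158,341): 103+158 ≤ 341 → not valid
(75,275,344): 75+275 > 344 → valid
(216,303,509): 216+303 > 509 → valid
(86,243,349): 86+243 ≤ 349 → not valid
(48,188,209): 48+188 > 209 → valid
(53,245,364): 53+245 ≤ 364 → not valid
(92,278,374): 92+278 ≤ 374 → not valid
(176,365,504): 176+365 > 504 → valid
4 of the 8 triples form a triangle.

4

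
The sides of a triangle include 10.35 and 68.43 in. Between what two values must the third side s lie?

By the triangle inequality, s must be less than 10.35 + 68.43 = 78.78 and greater than |10.35 − 68.43| = 58.08.

58.08 < s < 78.78 (in)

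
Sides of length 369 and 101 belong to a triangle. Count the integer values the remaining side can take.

The third side lies in the open interval (268, 470).
Integers from 269 to 469 inclusive: 469 − 269 + 1 = 201.

201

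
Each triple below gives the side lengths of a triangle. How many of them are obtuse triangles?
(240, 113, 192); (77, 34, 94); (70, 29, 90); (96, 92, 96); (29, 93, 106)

4

(240,113,192): 113²+192² = 49633 < 57600 = 240² → obtuse
(77,34,94): 34²+77² = 7085 < 8836 = 94² → obtuse
(70,29,90): 29²+70² = 5741 < 8100 = 90² → obtuse
(96,92,96): 92²+96² = 17680 > 9216 = 96² → acute
(29,93,106): 29²+93² = 9490 < 11236 = 106² → obtuse
4 of the 5 are obtuse.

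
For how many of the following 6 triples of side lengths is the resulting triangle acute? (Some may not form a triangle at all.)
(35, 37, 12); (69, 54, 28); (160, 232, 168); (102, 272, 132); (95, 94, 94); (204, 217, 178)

2

(35,37,12): 12²+35² = 1369 = 37² → right
(69,54,28): 28²+54² = 3700 < 4761 = 69² → obtuse
(160,232,168): 160²+168² = 53824 = 232² → right
(102,272,132): 102+132 ≤ 272, not a triangle
(95,94,94): 94²+94² = 17672 > 9025 = 95² → acute
(204,217,178): 178²+204² = 73300 > 47089 = 217² → acute
2 of the 6 are acute.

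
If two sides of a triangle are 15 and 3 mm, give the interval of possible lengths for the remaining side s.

By the triangle inequality, s must be less than 15 + 3 = 18 and greater than |15 − 3| = 12.

12 < s < 18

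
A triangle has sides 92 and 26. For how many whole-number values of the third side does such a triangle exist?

51

The third side lies in the open interval (66, 118).
Integers from 67 to 117 inclusive: 117 − 67 + 1 = 51.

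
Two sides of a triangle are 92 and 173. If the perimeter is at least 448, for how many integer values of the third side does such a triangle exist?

Triangle inequality: 81 < x < 265. Perimeter ≥ 448 gives x ≥ 448 − 92 − 173 = 183.
So 183 ≤ x < 265; integers 183 through 264: 82 values.

82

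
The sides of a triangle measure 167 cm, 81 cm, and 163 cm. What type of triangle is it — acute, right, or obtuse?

Compare the square of the longest side to the sum of squares of the other two: 81² + 163² = 33130 > 27889 = 167².

acute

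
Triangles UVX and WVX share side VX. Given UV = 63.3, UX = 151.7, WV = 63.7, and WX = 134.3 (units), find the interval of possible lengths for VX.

From triangle UVX: |63.3 − 151.7| < VX < 63.3 + 151.7, i.e. 88.4 < VX < 215.0.
From triangle WVX: 70.6 < VX < 198.0.
Both must hold, so VX lies in the intersection.

88.4 < VX < 198.0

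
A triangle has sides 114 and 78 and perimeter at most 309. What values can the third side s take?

Triangle inequality alone gives 36 < s < 192.
The perimeter condition gives s ≤ 309 − 114 − 78 = 117.
Intersecting the two: 36 < s ≤ 117.

36 < s ≤ 117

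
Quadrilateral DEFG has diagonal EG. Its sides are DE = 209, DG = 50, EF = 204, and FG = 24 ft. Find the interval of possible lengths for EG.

From triangle DEG: |209 − 50| < EG < 209 + 50, i.e. 159 < EG < 259.
From triangle FEG: 180 < EG < 228.
Both must hold, so EG lies in the intersection.

180 < EG < 228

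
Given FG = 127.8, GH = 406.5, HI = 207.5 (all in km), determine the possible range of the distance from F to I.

The maximum is all hops collinear in one direction: 127.8 + 406.5 + 207.5 = 741.8.
The longest hop is 406.5; the others sum to 335.3. Folding the others back against it leaves at least 406.5 − 335.3 = 71.2.

71.2 ≤ FI ≤ 741.8 km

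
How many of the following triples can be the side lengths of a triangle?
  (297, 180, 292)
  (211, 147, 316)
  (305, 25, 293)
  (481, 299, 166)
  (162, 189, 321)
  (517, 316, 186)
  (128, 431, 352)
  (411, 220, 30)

5

(180,292,297): 180+292 > 297 → valid
(147,211,316): 147+211 > 316 → valid
(25,293,305): 25+293 > 305 → valid
(166,299,481): 166+299 ≤ 481 → not valid
(162,189,321): 162+189 > 321 → valid
(186,316,517): 186+316 ≤ 517 → not valid
(128,352,431): 128+352 > 431 → valid
(30,220,411): 30+220 ≤ 411 → not valid
5 of the 8 triples form a triangle.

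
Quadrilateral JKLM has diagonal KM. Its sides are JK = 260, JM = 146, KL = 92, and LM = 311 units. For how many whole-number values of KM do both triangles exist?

From triangle JKM: 114 < KM < 406.
From triangle LKM: 219 < KM < 403.
Intersection: 219 < KM < 403, so integers 220 through 402: 183 values.

183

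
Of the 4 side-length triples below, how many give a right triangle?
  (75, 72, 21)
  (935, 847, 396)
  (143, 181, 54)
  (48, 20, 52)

3

(75,72,21): 21²+72² = 5625 = 75² → right
(935,847,396): 396²+847² = 874225 = 935² → right
(143,181,54): 54²+143² = 23365 < 32761 = 181² → obtuse
(48,20,52): 20²+48² = 2704 = 52² → right
3 of the 4 are right.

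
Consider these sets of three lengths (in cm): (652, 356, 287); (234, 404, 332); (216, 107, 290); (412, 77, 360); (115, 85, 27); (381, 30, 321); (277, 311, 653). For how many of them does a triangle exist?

3

(287,356,652): 287+356 ≤ 652 → not valid
(234,332,404): 234+332 > 404 → valid
(107,216,290): 107+216 > 290 → valid
(77,360,412): 77+360 > 412 → valid
(27,85,115): 27+85 ≤ 115 → not valid
(30,321,381): 30+321 ≤ 381 → not valid
(277,311,653): 277+311 ≤ 653 → not valid
3 of the 7 triples form a triangle.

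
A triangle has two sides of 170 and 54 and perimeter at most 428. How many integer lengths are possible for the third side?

88

Triangle inequality: 116 < x < 224. Perimeter ≤ 428 gives x ≤ 428 − 170 − 54 = 204.
So 116 < x ≤ 204; integers 117 through 204: 88 values.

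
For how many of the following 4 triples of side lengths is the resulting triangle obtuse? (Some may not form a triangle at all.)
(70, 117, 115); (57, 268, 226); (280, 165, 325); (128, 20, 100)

(70,117,115): 70²+115² = 18125 > 13689 = 117² → acute
(57,268,226): 57²+226² = 54325 < 71824 = 268² → obtuse
(280,165,325): 165²+280² = 105625 = 325² → right
(128,20,100): 20+100 ≤ 128, not a triangle
1 of the 4 is obtuse.

1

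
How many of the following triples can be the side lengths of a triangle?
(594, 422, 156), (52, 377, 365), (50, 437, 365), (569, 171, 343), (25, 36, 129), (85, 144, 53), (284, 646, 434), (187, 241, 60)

(156,422,594): 156+422 ≤ 594 → not valid
(52,365,377): 52+365 > 377 → valid
(50,365,437): 50+365 ≤ 437 → not valid
(171,343,569): 171+343 ≤ 569 → not valid
(25,36,129): 25+36 ≤ 129 → not valid
(53,85,144): 53+85 ≤ 144 → not valid
(284,434,646): 284+434 > 646 → valid
(60,187,241): 60+187 > 241 → valid
3 of the 8 triples form a triangle.

3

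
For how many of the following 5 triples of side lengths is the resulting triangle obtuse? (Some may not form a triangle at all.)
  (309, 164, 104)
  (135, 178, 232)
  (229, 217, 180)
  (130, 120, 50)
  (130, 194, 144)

1

(309,164,104): 104+164 ≤ 309, not a triangle
(135,178,232): 135²+178² = 49909 < 53824 = 232² → obtuse
(229,217,180): 180²+217² = 79489 > 52441 = 229² → acute
(130,120,50): 50²+120² = 16900 = 130² → right
(130,194,144): 130²+144² = 37636 = 194² → right
1 of the 5 is obtuse.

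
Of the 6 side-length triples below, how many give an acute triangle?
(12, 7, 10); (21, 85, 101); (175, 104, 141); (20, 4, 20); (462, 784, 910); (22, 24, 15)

(12,7,10): 7²+10² = 149 > 144 = 12² → acute
(21,85,101): 21²+85² = 7666 < 10201 = 101² → obtuse
(175,104,141): 104²+141² = 30697 > 30625 = 175² → acute
(20,4,20): 4²+20² = 416 > 400 = 20² → acute
(462,784,910): 462²+784² = 828100 = 910² → right
(22,24,15): 15²+22² = 709 > 576 = 24² → acute
4 of the 6 are acute.

4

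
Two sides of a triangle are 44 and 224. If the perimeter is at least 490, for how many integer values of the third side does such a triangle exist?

46

Triangle inequality: 180 < x < 268. Perimeter ≥ 490 gives x ≥ 490 − 44 − 224 = 222.
So 222 ≤ x < 268; integers 222 through 267: 46 values.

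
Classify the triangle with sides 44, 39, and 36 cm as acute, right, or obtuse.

Compare the square of the longest side to the sum of squares of the other two: 36² + 39² = 2817 > 1936 = 44².

acute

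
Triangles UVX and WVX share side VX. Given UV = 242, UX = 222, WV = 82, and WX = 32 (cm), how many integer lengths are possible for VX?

63

From triangle UVX: 20 < VX < 464.
From triangle WVX: 50 < VX < 114.
Intersection: 50 < VX < 114, so integers 51 through 113: 63 values.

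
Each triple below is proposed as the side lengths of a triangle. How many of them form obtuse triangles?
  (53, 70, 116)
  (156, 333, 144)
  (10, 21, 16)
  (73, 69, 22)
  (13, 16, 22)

4

(53,70,116): 53²+70² = 7709 < 13456 = 116² → obtuse
(156,333,144): 144+156 ≤ 333, not a triangle
(10,21,16): 10²+16² = 356 < 441 = 21² → obtuse
(73,69,22): 22²+69² = 5245 < 5329 = 73² → obtuse
(13,16,22): 13²+16² = 425 < 484 = 22² → obtuse
4 of the 5 are obtuse.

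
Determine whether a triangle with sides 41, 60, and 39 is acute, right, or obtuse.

obtuse

Compare the square of the longest side to the sum of squares of the other two: 39² + 41² = 3202 < 3600 = 60².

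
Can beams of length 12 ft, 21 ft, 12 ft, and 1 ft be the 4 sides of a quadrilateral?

Yes

A quadrilateral exists iff every side is shorter than the sum of the others — equivalently, the longest side is less than the sum of the rest.
Longest side 21 < 25 (sum of the remaining 3), so yes.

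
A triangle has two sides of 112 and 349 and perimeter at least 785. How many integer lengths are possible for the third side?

Triangle inequality: 237 < x < 461. Perimeter ≥ 785 gives x ≥ 785 − 112 − 349 = 324.
So 324 ≤ x < 461; integers 324 through 460: 137 values.

137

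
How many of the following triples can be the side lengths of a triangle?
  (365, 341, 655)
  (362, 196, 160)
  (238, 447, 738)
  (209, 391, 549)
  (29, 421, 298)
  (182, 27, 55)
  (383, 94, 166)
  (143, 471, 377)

3

(341,365,655): 341+365 > 655 → valid
(160,196,362): 160+196 ≤ 362 → not valid
(238,447,738): 238+447 ≤ 738 → not valid
(209,391,549): 209+391 > 549 → valid
(29,298,421): 29+298 ≤ 421 → not valid
(27,55,182): 27+55 ≤ 182 → not valid
(94,166,383): 94+166 ≤ 383 → not valid
(143,377,471): 143+377 > 471 → valid
3 of the 8 triples form a triangle.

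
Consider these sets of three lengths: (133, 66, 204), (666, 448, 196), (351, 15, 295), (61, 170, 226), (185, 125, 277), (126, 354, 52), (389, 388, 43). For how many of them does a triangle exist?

(66,133,204): 66+133 ≤ 204 → not valid
(196,448,666): 196+448 ≤ 666 → not valid
(15,295,351): 15+295 ≤ 351 → not valid
(61,170,226): 61+170 > 226 → valid
(125,185,277): 125+185 > 277 → valid
(52,126,354): 52+126 ≤ 354 → not valid
(43,388,389): 43+388 > 389 → valid
3 of the 7 triples form a triangle.

3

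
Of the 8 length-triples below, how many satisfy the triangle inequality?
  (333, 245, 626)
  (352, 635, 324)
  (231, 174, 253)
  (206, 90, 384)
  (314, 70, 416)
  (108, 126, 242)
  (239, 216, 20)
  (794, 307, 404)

(245,333,626): 245+333 ≤ 626 → not valid
(324,352,635): 324+352 > 635 → valid
(174,231,253): 174+231 > 253 → valid
(90,206,384): 90+206 ≤ 384 → not valid
(70,314,416): 70+314 ≤ 416 → not valid
(108,126,242): 108+126 ≤ 242 → not valid
(20,216,239): 20+216 ≤ 239 → not valid
(307,404,794): 307+404 ≤ 794 → not valid
2 of the 8 triples form a triangle.

2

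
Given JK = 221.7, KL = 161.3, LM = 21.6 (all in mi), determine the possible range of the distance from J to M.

The maximum is all hops collinear in one direction: 221.7 + 161.3 + 21.6 = 404.6.
The longest hop is 221.7; the others sum to 182.9. Folding the others back against it leaves at least 221.7 − 182.9 = 38.8.

38.8 ≤ JM ≤ 404.6 mi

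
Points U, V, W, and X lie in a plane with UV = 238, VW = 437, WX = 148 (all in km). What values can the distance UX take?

51 ≤ UX ≤ 823 km

The maximum is all hops collinear in one direction: 238 + 437 + 148 = 823.
The longest hop is 437; the others sum to 386. Folding the others back against it leaves at least 437 − 386 = 51.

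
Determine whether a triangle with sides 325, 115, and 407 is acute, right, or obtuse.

Compare the square of the longest side to the sum of squares of the other two: 115² + 325² = 118850 < 165649 = 407².

obtuse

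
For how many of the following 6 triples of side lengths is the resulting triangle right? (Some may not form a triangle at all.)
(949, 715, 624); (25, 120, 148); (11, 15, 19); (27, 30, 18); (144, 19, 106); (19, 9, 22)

(949,715,624): 624²+715² = 900601 = 949² → right
(25,120,148): 25+120 ≤ 148, not a triangle
(11,15,19): 11²+15² = 346 < 361 = 19² → obtuse
(27,30,18): 18²+27² = 1053 > 900 = 30² → acute
(144,19,106): 19+106 ≤ 144, not a triangle
(19,9,22): 9²+19² = 442 < 484 = 22² → obtuse
1 of the 6 is right.

1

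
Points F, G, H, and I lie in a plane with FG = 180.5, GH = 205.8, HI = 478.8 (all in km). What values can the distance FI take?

92.5 ≤ FI ≤ 865.1 km

The maximum is all hops collinear in one direction: 180.5 + 205.8 + 478.8 = 865.1.
The longest hop is 478.8; the others sum to 386.3. Folding the others back against it leaves at least 478.8 − 386.3 = 92.5.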